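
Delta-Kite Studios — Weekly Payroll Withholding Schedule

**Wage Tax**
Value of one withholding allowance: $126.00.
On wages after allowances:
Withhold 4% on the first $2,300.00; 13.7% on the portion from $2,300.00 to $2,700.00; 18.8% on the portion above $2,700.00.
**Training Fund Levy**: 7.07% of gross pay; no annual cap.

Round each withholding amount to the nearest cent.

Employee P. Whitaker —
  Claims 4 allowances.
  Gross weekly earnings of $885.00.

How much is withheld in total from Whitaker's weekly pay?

Wage Tax: taxable = $885.00 − 4×$126.00 = $381.00
  4% × $381.00 = $15.24
Training Fund Levy: 7.07% × $885.00 = $62.57
Total: $15.24 + $62.57 = $77.81

$77.81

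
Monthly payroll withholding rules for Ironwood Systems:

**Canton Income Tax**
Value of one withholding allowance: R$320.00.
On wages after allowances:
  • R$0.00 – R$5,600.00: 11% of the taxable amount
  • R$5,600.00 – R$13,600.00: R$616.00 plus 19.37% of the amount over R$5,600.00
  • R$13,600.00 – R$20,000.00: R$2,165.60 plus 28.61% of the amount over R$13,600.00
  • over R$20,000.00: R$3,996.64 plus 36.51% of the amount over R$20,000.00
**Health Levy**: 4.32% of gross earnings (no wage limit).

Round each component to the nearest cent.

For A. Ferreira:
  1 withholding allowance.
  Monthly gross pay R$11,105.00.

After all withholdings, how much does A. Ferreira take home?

Canton Income Tax: taxable = R$11,105.00 − 1×R$320.00 = R$10,785.00
  R$616.00 + 19.37% × (R$10,785.00 − R$5,600.00) = R$616.00 + 19.37% × R$5,185.00 = R$1,620.33
Health Levy: 4.32% × R$11,105.00 = R$479.74
Total withheld: R$1,620.33 + R$479.74 = R$2,100.07
Net pay: R$11,105.00 − R$2,100.07 = R$9,004.93

R$9,004.93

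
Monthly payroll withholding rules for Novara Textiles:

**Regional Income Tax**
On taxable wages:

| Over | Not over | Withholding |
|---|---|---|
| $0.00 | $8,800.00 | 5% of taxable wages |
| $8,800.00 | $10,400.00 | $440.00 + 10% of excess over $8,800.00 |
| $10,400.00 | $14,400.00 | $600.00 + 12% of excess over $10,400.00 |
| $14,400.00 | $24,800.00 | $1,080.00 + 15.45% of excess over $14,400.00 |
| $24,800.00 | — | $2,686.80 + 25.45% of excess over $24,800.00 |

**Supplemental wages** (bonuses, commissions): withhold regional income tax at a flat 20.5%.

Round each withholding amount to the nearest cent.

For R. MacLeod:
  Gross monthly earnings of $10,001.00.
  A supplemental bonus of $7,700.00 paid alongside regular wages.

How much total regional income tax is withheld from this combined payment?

Regional Income Tax: taxable = $10,001.00
  $440.00 + 10% × ($10,001.00 − $8,800.00) = $440.00 + 10% × $1,201.00 = $560.10
Supplemental (20.5% flat on bonus): 20.5% × $7,700.00 = $1,578.50
Total regional income tax: $560.10 + $1,578.50 = $2,138.60

$2,138.60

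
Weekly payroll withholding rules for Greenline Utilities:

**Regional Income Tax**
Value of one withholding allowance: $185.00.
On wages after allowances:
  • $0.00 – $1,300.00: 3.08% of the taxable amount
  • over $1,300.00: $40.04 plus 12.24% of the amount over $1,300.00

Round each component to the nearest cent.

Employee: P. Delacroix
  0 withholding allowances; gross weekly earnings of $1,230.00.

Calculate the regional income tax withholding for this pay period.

Regional Income Tax: taxable = $1,230.00
  3.08% × $1,230.00 = $37.88

$37.88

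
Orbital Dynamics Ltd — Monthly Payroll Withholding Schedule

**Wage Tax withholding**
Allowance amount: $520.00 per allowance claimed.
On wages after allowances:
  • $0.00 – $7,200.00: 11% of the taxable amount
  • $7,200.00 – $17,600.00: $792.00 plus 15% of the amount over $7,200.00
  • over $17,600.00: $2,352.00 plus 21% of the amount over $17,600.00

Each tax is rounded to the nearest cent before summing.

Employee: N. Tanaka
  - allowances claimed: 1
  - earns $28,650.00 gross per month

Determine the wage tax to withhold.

$4,563.30

Wage Tax: taxable = $28,650.00 − 1×$520.00 = $28,130.00
  $2,352.00 + 21% × ($28,130.00 − $17,600.00) = $2,352.00 + 21% × $10,530.00 = $4,563.30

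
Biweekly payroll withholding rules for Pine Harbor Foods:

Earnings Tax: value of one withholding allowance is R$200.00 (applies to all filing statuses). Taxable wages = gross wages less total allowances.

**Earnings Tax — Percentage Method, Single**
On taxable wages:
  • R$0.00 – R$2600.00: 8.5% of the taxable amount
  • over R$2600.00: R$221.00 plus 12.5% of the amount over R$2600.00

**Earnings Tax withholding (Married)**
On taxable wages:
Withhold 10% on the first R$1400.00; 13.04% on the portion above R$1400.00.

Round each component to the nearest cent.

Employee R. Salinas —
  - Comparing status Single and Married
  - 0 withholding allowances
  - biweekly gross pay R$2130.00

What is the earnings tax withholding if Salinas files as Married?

R$235.19

Earnings Tax (Married): taxable = R$2130.00
  R$140.00 + 13.04% × (R$2130.00 − R$1400.00) = R$140.00 + 13.04% × R$730.00 = R$235.19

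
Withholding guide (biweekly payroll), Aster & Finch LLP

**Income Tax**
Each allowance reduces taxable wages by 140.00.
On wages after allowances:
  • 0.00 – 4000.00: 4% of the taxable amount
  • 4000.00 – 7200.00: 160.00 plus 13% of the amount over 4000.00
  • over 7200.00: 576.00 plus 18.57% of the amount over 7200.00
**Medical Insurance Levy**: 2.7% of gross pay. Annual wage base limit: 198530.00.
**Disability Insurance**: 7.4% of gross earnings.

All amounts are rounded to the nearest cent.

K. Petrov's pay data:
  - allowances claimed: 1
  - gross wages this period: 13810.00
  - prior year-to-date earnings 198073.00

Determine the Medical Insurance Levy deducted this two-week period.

12.34

Medical Insurance Levy: cap 198530.00 − YTD 198073.00 = 457.00 subject; 2.7% × 457.00 = 12.34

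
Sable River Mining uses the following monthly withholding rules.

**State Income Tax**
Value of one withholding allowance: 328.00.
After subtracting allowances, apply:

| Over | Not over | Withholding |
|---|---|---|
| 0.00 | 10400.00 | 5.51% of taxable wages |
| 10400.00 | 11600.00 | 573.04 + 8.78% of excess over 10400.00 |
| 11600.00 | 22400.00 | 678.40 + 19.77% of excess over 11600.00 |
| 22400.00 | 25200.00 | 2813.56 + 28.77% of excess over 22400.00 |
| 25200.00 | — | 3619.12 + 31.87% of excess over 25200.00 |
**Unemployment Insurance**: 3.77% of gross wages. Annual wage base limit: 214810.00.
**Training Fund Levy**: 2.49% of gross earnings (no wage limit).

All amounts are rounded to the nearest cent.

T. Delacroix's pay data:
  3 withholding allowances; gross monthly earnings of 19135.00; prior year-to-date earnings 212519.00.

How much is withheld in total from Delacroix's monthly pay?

2536.36

State Income Tax: taxable = 19135.00 − 3×328.00 = 18151.00
  678.40 + 19.77% × (18151.00 − 11600.00) = 678.40 + 19.77% × 6551.00 = 1973.53
Unemployment Insurance: cap 214810.00 − YTD 212519.00 = 2291.00 subject; 3.77% × 2291.00 = 86.37
Training Fund Levy: 2.49% × 19135.00 = 476.46
Total: 1973.53 + 86.37 + 476.46 = 2536.36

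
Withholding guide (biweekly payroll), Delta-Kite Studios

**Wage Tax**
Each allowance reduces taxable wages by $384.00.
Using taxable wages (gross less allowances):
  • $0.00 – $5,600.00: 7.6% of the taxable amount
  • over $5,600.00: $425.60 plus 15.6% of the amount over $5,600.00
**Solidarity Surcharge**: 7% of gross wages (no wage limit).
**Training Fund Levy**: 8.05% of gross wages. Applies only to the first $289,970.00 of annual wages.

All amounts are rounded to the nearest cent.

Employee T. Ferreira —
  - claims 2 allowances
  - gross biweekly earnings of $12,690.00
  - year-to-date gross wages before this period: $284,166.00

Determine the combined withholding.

Wage Tax: taxable = $12,690.00 − 2×$384.00 = $11,922.00
  $425.60 + 15.6% × ($11,922.00 − $5,600.00) = $425.60 + 15.6% × $6,322.00 = $1,411.83
Solidarity Surcharge: 7% × $12,690.00 = $888.30
Training Fund Levy: cap $289,970.00 − YTD $284,166.00 = $5,804.00 subject; 8.05% × $5,804.00 = $467.22
Total: $1,411.83 + $888.30 + $467.22 = $2,767.35

$2,767.35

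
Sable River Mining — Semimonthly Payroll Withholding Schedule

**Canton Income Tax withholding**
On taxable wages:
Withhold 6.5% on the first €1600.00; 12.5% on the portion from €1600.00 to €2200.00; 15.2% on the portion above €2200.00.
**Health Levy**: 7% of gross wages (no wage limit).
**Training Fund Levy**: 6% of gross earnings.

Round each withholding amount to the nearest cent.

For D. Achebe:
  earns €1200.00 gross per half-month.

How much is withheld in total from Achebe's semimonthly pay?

Canton Income Tax: taxable = €1200.00
  6.5% × €1200.00 = €78.00
Health Levy: 7% × €1200.00 = €84.00
Training Fund Levy: 6% × €1200.00 = €72.00
Total: €78.00 + €84.00 + €72.00 = €234.00

€234.00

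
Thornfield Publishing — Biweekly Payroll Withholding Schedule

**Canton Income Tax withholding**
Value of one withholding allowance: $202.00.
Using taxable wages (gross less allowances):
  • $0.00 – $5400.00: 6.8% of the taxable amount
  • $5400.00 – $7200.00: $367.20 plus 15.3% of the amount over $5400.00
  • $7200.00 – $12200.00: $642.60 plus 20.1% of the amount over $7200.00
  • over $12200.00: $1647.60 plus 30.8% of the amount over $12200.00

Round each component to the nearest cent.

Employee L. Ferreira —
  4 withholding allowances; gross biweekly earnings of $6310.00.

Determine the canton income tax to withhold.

$382.81

Canton Income Tax: taxable = $6310.00 − 4×$202.00 = $5502.00
  $367.20 + 15.3% × ($5502.00 − $5400.00) = $367.20 + 15.3% × $102.00 = $382.81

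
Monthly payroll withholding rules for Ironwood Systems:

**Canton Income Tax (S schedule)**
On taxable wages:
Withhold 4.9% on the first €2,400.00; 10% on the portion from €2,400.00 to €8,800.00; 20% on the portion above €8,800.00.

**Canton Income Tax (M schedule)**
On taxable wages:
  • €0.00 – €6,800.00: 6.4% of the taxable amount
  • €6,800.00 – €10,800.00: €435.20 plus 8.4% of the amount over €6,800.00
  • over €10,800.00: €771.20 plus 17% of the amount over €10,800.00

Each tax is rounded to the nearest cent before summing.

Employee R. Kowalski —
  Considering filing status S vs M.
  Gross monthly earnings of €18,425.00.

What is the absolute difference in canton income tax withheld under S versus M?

Canton Income Tax (S): taxable = €18,425.00
  €757.60 + 20% × (€18,425.00 − €8,800.00) = €757.60 + 20% × €9,625.00 = €2,682.60
Canton Income Tax (M): taxable = €18,425.00
  €771.20 + 17% × (€18,425.00 − €10,800.00) = €771.20 + 17% × €7,625.00 = €2,067.45
Difference: |€2,682.60 − €2,067.45| = €615.15 (higher under S)

€615.15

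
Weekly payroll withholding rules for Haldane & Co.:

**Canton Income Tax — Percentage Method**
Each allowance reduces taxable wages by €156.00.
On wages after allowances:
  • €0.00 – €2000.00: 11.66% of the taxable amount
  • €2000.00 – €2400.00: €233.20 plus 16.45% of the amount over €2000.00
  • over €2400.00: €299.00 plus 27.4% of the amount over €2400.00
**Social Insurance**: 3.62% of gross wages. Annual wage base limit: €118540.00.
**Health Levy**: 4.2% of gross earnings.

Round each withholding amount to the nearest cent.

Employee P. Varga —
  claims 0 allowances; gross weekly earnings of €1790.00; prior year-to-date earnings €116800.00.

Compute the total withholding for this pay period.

€346.88

Canton Income Tax: taxable = €1790.00
  11.66% × €1790.00 = €208.71
Social Insurance: cap €118540.00 − YTD €116800.00 = €1740.00 subject; 3.62% × €1740.00 = €62.99
Health Levy: 4.2% × €1790.00 = €75.18
Total: €208.71 + €62.99 + €75.18 = €346.88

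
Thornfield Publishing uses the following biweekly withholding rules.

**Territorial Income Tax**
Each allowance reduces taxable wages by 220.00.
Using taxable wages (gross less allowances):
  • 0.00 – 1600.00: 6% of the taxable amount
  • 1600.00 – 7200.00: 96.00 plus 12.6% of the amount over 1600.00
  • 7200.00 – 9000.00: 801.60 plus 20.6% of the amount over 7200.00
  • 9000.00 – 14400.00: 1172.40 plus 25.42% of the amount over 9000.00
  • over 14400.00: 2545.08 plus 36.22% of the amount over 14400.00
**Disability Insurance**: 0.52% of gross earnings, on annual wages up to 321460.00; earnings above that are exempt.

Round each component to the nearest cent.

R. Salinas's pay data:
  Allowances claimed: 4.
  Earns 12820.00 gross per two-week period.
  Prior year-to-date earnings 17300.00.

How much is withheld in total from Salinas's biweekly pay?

1986.41

Territorial Income Tax: taxable = 12820.00 − 4×220.00 = 11940.00
  1172.40 + 25.42% × (11940.00 − 9000.00) = 1172.40 + 25.42% × 2940.00 = 1919.75
Disability Insurance: 0.52% × 12820.00 = 66.66
Total: 1919.75 + 66.66 = 1986.41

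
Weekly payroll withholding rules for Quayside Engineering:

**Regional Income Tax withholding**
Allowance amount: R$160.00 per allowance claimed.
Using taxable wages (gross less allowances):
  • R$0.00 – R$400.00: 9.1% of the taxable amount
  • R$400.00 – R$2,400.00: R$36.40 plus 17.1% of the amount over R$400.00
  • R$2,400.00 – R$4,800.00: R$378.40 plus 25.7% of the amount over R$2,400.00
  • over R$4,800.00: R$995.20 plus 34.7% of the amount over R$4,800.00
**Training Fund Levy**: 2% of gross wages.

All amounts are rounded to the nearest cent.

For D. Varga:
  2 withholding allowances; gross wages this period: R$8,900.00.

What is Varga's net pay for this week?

R$6,415.14

Regional Income Tax: taxable = R$8,900.00 − 2×R$160.00 = R$8,580.00
  R$995.20 + 34.7% × (R$8,580.00 − R$4,800.00) = R$995.20 + 34.7% × R$3,780.00 = R$2,306.86
Training Fund Levy: 2% × R$8,900.00 = R$178.00
Total withheld: R$2,306.86 + R$178.00 = R$2,484.86
Net pay: R$8,900.00 − R$2,484.86 = R$6,415.14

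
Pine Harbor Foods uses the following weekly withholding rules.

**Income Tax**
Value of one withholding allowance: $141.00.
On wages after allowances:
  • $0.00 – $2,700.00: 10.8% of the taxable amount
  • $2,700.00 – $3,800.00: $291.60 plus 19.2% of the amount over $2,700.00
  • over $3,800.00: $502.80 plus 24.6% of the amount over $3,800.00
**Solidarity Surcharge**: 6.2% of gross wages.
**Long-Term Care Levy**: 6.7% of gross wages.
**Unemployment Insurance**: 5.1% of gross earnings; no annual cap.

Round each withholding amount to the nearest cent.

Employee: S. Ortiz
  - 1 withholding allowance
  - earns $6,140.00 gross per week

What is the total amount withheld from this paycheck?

$2,148.95

Income Tax: taxable = $6,140.00 − 1×$141.00 = $5,999.00
  $502.80 + 24.6% × ($5,999.00 − $3,800.00) = $502.80 + 24.6% × $2,199.00 = $1,043.75
Solidarity Surcharge: 6.2% × $6,140.00 = $380.68
Long-Term Care Levy: 6.7% × $6,140.00 = $411.38
Unemployment Insurance: 5.1% × $6,140.00 = $313.14
Total: $1,043.75 + $380.68 + $411.38 + $313.14 = $2,148.95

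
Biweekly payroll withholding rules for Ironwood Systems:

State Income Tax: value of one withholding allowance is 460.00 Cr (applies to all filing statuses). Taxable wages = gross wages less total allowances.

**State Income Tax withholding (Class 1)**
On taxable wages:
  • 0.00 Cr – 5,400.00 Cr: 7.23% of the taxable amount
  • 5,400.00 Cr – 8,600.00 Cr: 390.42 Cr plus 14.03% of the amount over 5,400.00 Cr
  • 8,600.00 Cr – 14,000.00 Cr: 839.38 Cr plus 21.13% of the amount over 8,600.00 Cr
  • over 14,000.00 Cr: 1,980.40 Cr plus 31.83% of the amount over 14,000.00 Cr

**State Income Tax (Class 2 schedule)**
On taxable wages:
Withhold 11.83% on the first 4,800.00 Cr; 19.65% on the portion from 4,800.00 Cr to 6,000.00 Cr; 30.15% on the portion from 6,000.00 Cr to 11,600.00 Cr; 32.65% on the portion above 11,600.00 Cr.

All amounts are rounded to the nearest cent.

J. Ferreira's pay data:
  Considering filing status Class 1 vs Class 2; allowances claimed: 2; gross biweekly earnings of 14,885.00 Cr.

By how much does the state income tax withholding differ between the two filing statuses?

1,291.21 Cr

State Income Tax (Class 1): taxable = 14,885.00 Cr − 2×460.00 Cr = 13,965.00 Cr
  839.38 Cr + 21.13% × (13,965.00 Cr − 8,600.00 Cr) = 839.38 Cr + 21.13% × 5,365.00 Cr = 1,973.00 Cr
State Income Tax (Class 2): taxable = 14,885.00 Cr − 2×460.00 Cr = 13,965.00 Cr
  2,492.04 Cr + 32.65% × (13,965.00 Cr − 11,600.00 Cr) = 2,492.04 Cr + 32.65% × 2,365.00 Cr = 3,264.21 Cr
Difference: |1,973.00 Cr − 3,264.21 Cr| = 1,291.21 Cr (higher under Class 2)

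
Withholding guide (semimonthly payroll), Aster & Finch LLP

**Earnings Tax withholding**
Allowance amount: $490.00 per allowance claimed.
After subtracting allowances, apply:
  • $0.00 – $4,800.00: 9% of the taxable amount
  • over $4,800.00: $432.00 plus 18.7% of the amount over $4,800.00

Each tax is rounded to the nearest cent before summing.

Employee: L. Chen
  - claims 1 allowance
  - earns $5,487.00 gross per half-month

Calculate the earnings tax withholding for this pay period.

$468.84

Earnings Tax: taxable = $5,487.00 − 1×$490.00 = $4,997.00
  $432.00 + 18.7% × ($4,997.00 − $4,800.00) = $432.00 + 18.7% × $197.00 = $468.84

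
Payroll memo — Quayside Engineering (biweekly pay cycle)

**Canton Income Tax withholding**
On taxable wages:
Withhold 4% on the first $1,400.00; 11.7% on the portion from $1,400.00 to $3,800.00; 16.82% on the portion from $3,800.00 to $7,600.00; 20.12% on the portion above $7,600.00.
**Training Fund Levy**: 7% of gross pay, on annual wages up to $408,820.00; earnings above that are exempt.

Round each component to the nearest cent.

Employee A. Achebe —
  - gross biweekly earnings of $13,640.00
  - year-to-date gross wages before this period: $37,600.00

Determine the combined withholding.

Canton Income Tax: taxable = $13,640.00
  $975.96 + 20.12% × ($13,640.00 − $7,600.00) = $975.96 + 20.12% × $6,040.00 = $2,191.21
Training Fund Levy: 7% × $13,640.00 = $954.80
Total: $2,191.21 + $954.80 = $3,146.01

$3,146.01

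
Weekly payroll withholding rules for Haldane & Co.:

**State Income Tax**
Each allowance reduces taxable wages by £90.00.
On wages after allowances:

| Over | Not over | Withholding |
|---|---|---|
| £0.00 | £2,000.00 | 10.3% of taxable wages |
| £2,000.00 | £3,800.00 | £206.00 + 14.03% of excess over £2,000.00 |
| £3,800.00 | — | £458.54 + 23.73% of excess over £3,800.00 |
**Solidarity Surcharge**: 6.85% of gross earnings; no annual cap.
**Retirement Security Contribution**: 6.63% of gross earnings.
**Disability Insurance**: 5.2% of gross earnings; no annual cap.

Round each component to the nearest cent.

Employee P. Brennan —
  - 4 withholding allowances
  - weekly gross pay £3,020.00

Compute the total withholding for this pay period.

State Income Tax: taxable = £3,020.00 − 4×£90.00 = £2,660.00
  £206.00 + 14.03% × (£2,660.00 − £2,000.00) = £206.00 + 14.03% × £660.00 = £298.60
Solidarity Surcharge: 6.85% × £3,020.00 = £206.87
Retirement Security Contribution: 6.63% × £3,020.00 = £200.23
Disability Insurance: 5.2% × £3,020.00 = £157.04
Total: £298.60 + £206.87 + £200.23 + £157.04 = £862.74

£862.74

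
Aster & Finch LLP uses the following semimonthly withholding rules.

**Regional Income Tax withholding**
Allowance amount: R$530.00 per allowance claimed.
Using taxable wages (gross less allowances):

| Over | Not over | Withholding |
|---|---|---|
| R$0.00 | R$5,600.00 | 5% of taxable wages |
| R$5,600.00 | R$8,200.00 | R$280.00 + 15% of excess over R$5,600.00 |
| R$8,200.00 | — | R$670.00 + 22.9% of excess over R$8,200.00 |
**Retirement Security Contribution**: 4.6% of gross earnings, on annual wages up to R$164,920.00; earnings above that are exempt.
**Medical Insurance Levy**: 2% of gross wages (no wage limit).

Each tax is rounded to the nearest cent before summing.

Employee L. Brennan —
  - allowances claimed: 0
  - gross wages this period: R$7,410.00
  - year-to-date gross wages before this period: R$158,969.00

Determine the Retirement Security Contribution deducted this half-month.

Retirement Security Contribution: cap R$164,920.00 − YTD R$158,969.00 = R$5,951.00 subject; 4.6% × R$5,951.00 = R$273.75

R$273.75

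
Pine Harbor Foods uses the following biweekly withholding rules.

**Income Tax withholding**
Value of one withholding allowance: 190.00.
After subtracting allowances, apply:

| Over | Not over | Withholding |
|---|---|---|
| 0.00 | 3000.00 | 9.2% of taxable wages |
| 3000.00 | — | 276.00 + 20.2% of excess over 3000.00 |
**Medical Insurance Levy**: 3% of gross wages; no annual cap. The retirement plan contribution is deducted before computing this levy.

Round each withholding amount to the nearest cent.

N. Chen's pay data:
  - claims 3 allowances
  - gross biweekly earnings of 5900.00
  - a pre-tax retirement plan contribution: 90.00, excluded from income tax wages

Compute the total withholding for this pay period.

902.78

Income Tax: taxable = 5900.00 − 90.00 − 3×190.00 = 5240.00
  276.00 + 20.2% × (5240.00 − 3000.00) = 276.00 + 20.2% × 2240.00 = 728.48
Medical Insurance Levy: 3% × 5810.00 = 174.30
Total: 728.48 + 174.30 = 902.78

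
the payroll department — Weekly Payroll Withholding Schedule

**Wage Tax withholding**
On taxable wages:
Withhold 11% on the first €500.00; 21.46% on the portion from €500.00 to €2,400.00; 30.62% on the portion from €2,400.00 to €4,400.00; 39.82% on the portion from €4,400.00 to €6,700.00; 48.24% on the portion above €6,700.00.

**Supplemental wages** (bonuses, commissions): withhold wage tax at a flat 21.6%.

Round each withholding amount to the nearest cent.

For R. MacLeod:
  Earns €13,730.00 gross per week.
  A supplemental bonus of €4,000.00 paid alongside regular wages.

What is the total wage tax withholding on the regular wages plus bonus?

Wage Tax: taxable = €13,730.00
  €1,991.00 + 48.24% × (€13,730.00 − €6,700.00) = €1,991.00 + 48.24% × €7,030.00 = €5,382.27
Supplemental (21.6% flat on bonus): 21.6% × €4,000.00 = €864.00
Total wage tax: €5,382.27 + €864.00 = €6,246.27

€6,246.27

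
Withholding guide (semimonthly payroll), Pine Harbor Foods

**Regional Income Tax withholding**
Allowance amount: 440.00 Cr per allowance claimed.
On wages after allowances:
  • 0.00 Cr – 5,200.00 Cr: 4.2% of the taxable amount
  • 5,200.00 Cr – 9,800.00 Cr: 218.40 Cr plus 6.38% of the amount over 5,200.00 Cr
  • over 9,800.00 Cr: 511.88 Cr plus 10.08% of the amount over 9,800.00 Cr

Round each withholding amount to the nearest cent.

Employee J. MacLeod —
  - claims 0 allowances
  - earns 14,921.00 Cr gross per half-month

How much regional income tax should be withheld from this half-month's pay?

Regional Income Tax: taxable = 14,921.00 Cr
  511.88 Cr + 10.08% × (14,921.00 Cr − 9,800.00 Cr) = 511.88 Cr + 10.08% × 5,121.00 Cr = 1,028.08 Cr

1,028.08 Cr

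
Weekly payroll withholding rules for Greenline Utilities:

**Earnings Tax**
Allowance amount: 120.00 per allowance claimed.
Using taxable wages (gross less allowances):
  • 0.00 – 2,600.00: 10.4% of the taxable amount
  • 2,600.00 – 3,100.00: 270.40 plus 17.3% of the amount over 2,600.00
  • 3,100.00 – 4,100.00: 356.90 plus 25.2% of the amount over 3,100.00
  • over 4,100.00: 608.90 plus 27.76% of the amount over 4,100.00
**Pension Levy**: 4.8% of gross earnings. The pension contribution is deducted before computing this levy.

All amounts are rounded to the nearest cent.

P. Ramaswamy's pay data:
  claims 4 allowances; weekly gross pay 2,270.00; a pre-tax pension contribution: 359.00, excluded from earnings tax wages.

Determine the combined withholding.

Earnings Tax: taxable = 2,270.00 − 359.00 − 4×120.00 = 1,431.00
  10.4% × 1,431.00 = 148.82
Pension Levy: 4.8% × 1,911.00 = 91.73
Total: 148.82 + 91.73 = 240.55

240.55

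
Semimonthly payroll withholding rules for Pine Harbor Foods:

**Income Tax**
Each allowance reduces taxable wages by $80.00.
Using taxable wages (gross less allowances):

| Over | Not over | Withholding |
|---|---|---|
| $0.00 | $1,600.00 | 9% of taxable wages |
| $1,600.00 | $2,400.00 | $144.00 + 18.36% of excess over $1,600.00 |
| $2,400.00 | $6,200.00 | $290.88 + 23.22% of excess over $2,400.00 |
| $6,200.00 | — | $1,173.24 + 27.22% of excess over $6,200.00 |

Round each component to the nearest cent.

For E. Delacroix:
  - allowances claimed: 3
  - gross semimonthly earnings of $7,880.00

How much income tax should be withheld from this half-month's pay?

Income Tax: taxable = $7,880.00 − 3×$80.00 = $7,640.00
  $1,173.24 + 27.22% × ($7,640.00 − $6,200.00) = $1,173.24 + 27.22% × $1,440.00 = $1,565.21

$1,565.21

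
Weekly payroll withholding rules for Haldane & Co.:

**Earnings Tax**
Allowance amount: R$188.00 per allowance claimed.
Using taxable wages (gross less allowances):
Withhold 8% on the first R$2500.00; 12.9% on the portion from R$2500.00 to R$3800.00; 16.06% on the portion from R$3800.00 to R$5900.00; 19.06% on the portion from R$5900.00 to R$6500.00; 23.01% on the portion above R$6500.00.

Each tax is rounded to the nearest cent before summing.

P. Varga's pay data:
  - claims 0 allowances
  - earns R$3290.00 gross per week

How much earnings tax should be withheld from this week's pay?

Earnings Tax: taxable = R$3290.00
  R$200.00 + 12.9% × (R$3290.00 − R$2500.00) = R$200.00 + 12.9% × R$790.00 = R$301.91

R$301.91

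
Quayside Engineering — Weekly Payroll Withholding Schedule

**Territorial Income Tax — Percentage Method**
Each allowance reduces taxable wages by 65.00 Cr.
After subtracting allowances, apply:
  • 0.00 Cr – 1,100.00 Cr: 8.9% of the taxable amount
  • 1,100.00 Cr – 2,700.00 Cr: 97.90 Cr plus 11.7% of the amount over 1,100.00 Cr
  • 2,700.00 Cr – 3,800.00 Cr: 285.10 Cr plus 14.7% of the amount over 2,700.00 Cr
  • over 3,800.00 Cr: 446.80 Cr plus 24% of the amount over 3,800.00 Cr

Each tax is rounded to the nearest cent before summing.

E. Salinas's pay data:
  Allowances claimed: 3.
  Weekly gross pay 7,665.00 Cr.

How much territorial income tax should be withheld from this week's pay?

Territorial Income Tax: taxable = 7,665.00 Cr − 3×65.00 Cr = 7,470.00 Cr
  446.80 Cr + 24% × (7,470.00 Cr − 3,800.00 Cr) = 446.80 Cr + 24% × 3,670.00 Cr = 1,327.60 Cr

1,327.60 Cr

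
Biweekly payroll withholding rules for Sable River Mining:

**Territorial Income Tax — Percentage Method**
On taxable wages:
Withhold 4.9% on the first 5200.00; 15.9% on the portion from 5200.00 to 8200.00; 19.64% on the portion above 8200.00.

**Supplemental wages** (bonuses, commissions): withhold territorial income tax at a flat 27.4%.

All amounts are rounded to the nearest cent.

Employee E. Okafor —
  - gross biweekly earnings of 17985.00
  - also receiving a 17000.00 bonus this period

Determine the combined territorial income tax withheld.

Territorial Income Tax: taxable = 17985.00
  731.80 + 19.64% × (17985.00 − 8200.00) = 731.80 + 19.64% × 9785.00 = 2653.57
Supplemental (27.4% flat on bonus): 27.4% × 17000.00 = 4658.00
Total territorial income tax: 2653.57 + 4658.00 = 7311.57

7311.57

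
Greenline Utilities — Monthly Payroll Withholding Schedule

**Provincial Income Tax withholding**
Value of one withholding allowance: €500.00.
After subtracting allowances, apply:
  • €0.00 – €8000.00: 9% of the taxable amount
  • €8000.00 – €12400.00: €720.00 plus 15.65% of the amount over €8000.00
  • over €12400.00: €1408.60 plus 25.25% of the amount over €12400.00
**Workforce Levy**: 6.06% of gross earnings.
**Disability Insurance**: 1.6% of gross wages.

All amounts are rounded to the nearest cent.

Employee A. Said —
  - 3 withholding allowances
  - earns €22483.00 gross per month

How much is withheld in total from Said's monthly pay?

€5298.01

Provincial Income Tax: taxable = €22483.00 − 3×€500.00 = €20983.00
  €1408.60 + 25.25% × (€20983.00 − €12400.00) = €1408.60 + 25.25% × €8583.00 = €3575.81
Workforce Levy: 6.06% × €22483.00 = €1362.47
Disability Insurance: 1.6% × €22483.00 = €359.73
Total: €3575.81 + €1362.47 + €359.73 = €5298.01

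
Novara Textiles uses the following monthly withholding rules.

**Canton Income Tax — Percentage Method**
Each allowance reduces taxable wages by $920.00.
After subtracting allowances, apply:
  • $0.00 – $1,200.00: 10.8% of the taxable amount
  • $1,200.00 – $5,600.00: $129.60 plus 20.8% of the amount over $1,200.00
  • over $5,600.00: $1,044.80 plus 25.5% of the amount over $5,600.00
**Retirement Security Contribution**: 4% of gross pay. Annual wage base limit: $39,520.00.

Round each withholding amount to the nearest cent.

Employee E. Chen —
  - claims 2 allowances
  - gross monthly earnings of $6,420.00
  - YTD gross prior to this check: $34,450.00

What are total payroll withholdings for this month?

$1,035.44

Canton Income Tax: taxable = $6,420.00 − 2×$920.00 = $4,580.00
  $129.60 + 20.8% × ($4,580.00 − $1,200.00) = $129.60 + 20.8% × $3,380.00 = $832.64
Retirement Security Contribution: cap $39,520.00 − YTD $34,450.00 = $5,070.00 subject; 4% × $5,070.00 = $202.80
Total: $832.64 + $202.80 = $1,035.44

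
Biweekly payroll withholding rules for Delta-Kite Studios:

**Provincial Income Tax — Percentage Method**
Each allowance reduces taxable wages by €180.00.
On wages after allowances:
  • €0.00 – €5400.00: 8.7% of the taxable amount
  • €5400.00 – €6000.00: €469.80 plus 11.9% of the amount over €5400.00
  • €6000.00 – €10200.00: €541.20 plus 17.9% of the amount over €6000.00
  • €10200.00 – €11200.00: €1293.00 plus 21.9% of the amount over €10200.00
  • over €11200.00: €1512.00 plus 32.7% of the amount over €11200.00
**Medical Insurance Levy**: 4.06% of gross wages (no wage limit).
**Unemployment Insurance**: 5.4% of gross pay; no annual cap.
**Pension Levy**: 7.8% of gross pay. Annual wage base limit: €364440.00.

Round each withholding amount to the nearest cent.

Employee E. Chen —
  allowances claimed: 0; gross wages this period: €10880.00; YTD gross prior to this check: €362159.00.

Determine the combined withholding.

Provincial Income Tax: taxable = €10880.00
  €1293.00 + 21.9% × (€10880.00 − €10200.00) = €1293.00 + 21.9% × €680.00 = €1441.92
Medical Insurance Levy: 4.06% × €10880.00 = €441.73
Unemployment Insurance: 5.4% × €10880.00 = €587.52
Pension Levy: cap €364440.00 − YTD €362159.00 = €2281.00 subject; 7.8% × €2281.00 = €177.92
Total: €1441.92 + €441.73 + €587.52 + €177.92 = €2649.09

€2649.09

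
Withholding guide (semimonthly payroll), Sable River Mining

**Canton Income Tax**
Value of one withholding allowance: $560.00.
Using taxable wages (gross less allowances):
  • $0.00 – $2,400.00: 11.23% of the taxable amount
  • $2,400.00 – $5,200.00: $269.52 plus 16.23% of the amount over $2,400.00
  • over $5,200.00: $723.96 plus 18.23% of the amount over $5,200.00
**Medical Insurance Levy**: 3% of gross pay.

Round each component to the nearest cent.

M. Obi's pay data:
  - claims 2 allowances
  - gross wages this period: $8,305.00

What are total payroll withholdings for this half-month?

Canton Income Tax: taxable = $8,305.00 − 2×$560.00 = $7,185.00
  $723.96 + 18.23% × ($7,185.00 − $5,200.00) = $723.96 + 18.23% × $1,985.00 = $1,085.83
Medical Insurance Levy: 3% × $8,305.00 = $249.15
Total: $1,085.83 + $249.15 = $1,334.98

$1,334.98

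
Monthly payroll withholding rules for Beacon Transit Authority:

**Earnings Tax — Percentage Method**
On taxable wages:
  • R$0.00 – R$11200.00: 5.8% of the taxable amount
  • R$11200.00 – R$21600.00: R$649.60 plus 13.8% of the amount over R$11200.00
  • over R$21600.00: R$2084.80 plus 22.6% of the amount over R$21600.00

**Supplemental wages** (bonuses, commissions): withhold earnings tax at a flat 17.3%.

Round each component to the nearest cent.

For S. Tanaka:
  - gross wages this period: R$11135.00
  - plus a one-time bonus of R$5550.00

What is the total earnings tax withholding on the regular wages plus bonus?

Earnings Tax: taxable = R$11135.00
  5.8% × R$11135.00 = R$645.83
Supplemental (17.3% flat on bonus): 17.3% × R$5550.00 = R$960.15
Total earnings tax: R$645.83 + R$960.15 = R$1605.98

R$1605.98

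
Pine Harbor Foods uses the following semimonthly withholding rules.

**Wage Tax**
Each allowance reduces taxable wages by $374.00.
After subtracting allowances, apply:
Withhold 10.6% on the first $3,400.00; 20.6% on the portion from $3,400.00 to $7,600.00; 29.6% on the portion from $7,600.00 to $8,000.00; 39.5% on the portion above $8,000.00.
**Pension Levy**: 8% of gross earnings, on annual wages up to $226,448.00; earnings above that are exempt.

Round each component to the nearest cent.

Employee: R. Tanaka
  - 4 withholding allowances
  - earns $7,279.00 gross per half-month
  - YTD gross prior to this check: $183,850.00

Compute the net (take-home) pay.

$5,845.38

Wage Tax: taxable = $7,279.00 − 4×$374.00 = $5,783.00
  $360.40 + 20.6% × ($5,783.00 − $3,400.00) = $360.40 + 20.6% × $2,383.00 = $851.30
Pension Levy: 8% × $7,279.00 = $582.32
Total withheld: $851.30 + $582.32 = $1,433.62
Net pay: $7,279.00 − $1,433.62 = $5,845.38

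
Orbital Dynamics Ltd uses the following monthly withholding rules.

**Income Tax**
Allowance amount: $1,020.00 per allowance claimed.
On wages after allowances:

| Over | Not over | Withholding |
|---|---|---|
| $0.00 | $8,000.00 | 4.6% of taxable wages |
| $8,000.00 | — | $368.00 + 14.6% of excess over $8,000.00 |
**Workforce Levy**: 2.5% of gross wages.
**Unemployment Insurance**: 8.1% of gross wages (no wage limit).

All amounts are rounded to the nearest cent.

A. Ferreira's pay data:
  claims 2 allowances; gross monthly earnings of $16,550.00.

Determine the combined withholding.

Income Tax: taxable = $16,550.00 − 2×$1,020.00 = $14,510.00
  $368.00 + 14.6% × ($14,510.00 − $8,000.00) = $368.00 + 14.6% × $6,510.00 = $1,318.46
Workforce Levy: 2.5% × $16,550.00 = $413.75
Unemployment Insurance: 8.1% × $16,550.00 = $1,340.55
Total: $1,318.46 + $413.75 + $1,340.55 = $3,072.76

$3,072.76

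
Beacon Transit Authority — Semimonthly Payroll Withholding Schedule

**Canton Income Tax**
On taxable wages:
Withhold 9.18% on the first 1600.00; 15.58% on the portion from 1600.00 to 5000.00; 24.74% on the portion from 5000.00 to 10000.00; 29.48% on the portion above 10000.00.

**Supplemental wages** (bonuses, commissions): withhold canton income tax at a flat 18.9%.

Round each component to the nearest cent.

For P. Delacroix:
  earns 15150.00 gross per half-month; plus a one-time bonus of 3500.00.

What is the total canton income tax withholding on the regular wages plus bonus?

4093.32

Canton Income Tax: taxable = 15150.00
  1913.60 + 29.48% × (15150.00 − 10000.00) = 1913.60 + 29.48% × 5150.00 = 3431.82
Supplemental (18.9% flat on bonus): 18.9% × 3500.00 = 661.50
Total canton income tax: 3431.82 + 661.50 = 4093.32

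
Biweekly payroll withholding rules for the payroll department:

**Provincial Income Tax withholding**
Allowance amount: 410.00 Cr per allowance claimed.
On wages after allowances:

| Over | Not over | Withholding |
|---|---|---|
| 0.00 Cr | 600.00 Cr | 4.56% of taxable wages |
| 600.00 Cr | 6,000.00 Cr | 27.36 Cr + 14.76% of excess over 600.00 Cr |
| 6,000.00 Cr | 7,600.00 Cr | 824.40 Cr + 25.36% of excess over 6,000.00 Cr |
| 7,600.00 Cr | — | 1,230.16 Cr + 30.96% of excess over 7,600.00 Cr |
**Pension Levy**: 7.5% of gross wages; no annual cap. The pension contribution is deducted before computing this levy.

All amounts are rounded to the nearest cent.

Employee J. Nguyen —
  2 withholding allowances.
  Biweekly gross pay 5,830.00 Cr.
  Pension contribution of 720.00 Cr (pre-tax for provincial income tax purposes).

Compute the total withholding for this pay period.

955.25 Cr

Provincial Income Tax: taxable = 5,830.00 Cr − 720.00 Cr − 2×410.00 Cr = 4,290.00 Cr
  27.36 Cr + 14.76% × (4,290.00 Cr − 600.00 Cr) = 27.36 Cr + 14.76% × 3,690.00 Cr = 572.00 Cr
Pension Levy: 7.5% × 5,110.00 Cr = 383.25 Cr
Total: 572.00 Cr + 383.25 Cr = 955.25 Cr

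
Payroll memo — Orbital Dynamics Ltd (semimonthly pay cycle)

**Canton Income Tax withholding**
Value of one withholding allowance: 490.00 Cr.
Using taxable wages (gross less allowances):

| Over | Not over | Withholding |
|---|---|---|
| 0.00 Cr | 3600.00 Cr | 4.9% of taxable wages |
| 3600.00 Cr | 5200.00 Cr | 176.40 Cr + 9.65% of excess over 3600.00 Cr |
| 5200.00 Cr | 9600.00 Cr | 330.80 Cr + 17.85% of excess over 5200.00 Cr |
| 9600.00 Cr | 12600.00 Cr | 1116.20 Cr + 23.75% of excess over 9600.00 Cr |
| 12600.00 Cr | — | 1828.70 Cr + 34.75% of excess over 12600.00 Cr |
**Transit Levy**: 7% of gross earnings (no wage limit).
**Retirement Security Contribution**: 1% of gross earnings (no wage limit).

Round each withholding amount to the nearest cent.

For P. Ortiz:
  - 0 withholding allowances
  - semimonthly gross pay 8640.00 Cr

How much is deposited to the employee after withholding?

7003.96 Cr

Canton Income Tax: taxable = 8640.00 Cr
  330.80 Cr + 17.85% × (8640.00 Cr − 5200.00 Cr) = 330.80 Cr + 17.85% × 3440.00 Cr = 944.84 Cr
Transit Levy: 7% × 8640.00 Cr = 604.80 Cr
Retirement Security Contribution: 1% × 8640.00 Cr = 86.40 Cr
Total withheld: 944.84 Cr + 604.80 Cr + 86.40 Cr = 1636.04 Cr
Net pay: 8640.00 Cr − 1636.04 Cr = 7003.96 Cr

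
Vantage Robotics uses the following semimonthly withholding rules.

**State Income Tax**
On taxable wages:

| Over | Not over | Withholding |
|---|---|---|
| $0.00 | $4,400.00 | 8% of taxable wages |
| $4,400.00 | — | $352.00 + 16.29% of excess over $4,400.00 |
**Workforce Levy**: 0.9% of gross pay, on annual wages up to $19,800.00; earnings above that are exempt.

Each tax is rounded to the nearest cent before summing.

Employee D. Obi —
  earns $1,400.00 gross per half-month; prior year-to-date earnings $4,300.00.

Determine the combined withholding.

State Income Tax: taxable = $1,400.00
  8% × $1,400.00 = $112.00
Workforce Levy: 0.9% × $1,400.00 = $12.60
Total: $112.00 + $12.60 = $124.60

$124.60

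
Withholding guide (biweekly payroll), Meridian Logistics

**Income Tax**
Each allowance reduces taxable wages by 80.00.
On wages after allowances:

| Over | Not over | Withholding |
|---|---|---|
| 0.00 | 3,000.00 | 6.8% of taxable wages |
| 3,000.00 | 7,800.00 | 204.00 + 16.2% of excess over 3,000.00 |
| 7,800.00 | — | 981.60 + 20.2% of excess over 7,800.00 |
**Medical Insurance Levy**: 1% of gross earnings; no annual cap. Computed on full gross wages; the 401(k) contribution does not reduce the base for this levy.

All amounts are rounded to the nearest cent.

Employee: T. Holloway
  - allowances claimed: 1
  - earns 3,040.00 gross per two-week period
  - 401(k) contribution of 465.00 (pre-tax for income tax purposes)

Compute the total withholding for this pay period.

Income Tax: taxable = 3,040.00 − 465.00 − 1×80.00 = 2,495.00
  6.8% × 2,495.00 = 169.66
Medical Insurance Levy: 1% × 3,040.00 = 30.40
Total: 169.66 + 30.40 = 200.06

200.06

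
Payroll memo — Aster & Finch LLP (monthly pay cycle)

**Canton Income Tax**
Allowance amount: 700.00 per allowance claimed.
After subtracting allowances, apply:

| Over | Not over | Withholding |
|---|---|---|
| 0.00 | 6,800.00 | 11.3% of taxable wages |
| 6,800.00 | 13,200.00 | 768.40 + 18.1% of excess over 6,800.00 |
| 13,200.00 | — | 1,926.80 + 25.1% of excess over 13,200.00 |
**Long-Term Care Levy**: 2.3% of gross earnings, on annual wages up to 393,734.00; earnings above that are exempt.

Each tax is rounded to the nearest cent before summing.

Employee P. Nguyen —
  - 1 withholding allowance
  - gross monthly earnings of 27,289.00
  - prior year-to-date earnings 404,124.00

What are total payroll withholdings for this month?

5,287.44

Canton Income Tax: taxable = 27,289.00 − 1×700.00 = 26,589.00
  1,926.80 + 25.1% × (26,589.00 − 13,200.00) = 1,926.80 + 25.1% × 13,389.00 = 5,287.44
Long-Term Care Levy: YTD 404,124.00 ≥ cap 393,734.00 → 0.00
Total: 5,287.44 + 0.00 = 5,287.44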